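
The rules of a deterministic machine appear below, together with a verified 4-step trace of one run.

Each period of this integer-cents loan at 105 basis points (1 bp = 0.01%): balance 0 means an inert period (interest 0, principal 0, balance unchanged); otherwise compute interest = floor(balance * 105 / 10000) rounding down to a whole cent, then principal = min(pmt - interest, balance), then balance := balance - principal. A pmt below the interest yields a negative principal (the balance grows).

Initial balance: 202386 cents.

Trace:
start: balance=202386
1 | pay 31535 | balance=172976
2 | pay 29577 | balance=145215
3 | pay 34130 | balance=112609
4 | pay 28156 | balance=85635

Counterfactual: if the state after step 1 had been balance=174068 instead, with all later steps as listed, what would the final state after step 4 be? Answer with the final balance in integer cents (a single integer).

86762

state after step 1 := balance=174068
2 | pay 29577 | balance=146318
3 | pay 34130 | balance=113724
4 | pay 28156 | balance=86762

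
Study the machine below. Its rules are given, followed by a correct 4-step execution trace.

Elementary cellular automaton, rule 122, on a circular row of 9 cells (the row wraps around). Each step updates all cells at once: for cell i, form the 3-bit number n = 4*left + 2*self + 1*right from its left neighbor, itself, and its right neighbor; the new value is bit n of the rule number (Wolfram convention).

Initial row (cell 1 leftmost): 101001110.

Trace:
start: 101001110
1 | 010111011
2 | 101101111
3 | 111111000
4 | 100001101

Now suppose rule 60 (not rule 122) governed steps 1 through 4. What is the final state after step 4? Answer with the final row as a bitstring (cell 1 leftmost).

010011010

(re-executing steps 1..4 under rule 60; state before step 1: 101001110)
1 | 111101001
2 | 000011101
3 | 100010011
4 | 010011010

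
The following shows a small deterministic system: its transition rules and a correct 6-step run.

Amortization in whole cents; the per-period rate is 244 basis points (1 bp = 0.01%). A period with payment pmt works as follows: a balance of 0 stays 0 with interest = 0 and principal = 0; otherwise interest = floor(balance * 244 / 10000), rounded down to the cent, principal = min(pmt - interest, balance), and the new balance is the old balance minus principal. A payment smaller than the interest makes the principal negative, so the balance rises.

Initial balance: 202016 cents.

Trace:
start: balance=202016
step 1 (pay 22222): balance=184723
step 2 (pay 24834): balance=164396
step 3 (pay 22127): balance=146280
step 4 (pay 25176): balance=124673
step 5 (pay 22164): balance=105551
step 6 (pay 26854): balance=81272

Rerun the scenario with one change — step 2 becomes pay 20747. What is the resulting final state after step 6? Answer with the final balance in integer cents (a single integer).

(re-executing from step 2 with the substitution; state before step 2: balance=184723)
step 2 (pay 20747): balance=168483
step 3 (pay 22127): balance=150466
step 4 (pay 25176): balance=128961
step 5 (pay 22164): balance=109943
step 6 (pay 26854): balance=85771

85771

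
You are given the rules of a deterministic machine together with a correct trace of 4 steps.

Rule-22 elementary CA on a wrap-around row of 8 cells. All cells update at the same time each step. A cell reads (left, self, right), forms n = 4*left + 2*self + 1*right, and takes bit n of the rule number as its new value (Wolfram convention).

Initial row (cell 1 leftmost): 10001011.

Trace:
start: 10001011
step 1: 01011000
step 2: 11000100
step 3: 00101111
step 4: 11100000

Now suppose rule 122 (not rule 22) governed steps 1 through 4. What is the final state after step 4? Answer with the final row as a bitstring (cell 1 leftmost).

01101100

(re-executing steps 1..4 under rule 122; state before step 1: 10001011)
step 1: 11010110
step 2: 11101111
step 3: 00111000
step 4: 01101100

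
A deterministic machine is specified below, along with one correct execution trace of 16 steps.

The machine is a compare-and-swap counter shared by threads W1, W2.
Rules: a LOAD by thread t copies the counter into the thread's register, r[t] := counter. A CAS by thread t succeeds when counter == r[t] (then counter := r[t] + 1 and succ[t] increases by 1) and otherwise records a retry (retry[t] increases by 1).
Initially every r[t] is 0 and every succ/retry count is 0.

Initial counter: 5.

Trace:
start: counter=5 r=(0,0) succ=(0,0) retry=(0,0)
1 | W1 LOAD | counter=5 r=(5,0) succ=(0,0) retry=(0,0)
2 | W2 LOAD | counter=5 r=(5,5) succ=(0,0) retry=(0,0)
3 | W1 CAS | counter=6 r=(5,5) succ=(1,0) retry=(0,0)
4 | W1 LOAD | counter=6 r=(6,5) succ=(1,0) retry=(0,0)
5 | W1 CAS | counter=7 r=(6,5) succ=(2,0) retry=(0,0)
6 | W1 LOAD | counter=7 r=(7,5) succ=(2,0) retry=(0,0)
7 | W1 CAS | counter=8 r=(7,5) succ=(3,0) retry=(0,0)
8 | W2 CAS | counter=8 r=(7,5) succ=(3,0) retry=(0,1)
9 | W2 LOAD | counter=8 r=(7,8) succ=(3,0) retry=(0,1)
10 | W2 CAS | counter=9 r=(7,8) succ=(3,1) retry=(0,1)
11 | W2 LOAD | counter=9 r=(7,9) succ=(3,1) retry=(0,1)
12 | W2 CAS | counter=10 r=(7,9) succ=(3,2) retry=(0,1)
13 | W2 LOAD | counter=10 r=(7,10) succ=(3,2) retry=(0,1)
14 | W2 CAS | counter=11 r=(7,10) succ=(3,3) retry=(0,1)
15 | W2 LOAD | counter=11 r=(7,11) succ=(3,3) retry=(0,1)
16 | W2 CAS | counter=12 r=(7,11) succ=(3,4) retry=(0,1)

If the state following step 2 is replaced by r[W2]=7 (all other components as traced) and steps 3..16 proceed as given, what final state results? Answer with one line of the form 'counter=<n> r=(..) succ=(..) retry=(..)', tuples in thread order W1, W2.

counter=12 r=(7,11) succ=(3,4) retry=(0,1)

state after step 2 := counter=5 r=(5,7) succ=(0,0) retry=(0,0)
3 | W1 CAS | counter=6 r=(5,7) succ=(1,0) retry=(0,0)
4 | W1 LOAD | counter=6 r=(6,7) succ=(1,0) retry=(0,0)
5 | W1 CAS | counter=7 r=(6,7) succ=(2,0) retry=(0,0)
6 | W1 LOAD | counter=7 r=(7,7) succ=(2,0) retry=(0,0)
7 | W1 CAS | counter=8 r=(7,7) succ=(3,0) retry=(0,0)
8 | W2 CAS | counter=8 r=(7,7) succ=(3,0) retry=(0,1)
9 | W2 LOAD | counter=8 r=(7,8) succ=(3,0) retry=(0,1)
10 | W2 CAS | counter=9 r=(7,8) succ=(3,1) retry=(0,1)
11 | W2 LOAD | counter=9 r=(7,9) succ=(3,1) retry=(0,1)
12 | W2 CAS | counter=10 r=(7,9) succ=(3,2) retry=(0,1)
13 | W2 LOAD | counter=10 r=(7,10) succ=(3,2) retry=(0,1)
14 | W2 CAS | counter=11 r=(7,10) succ=(3,3) retry=(0,1)
15 | W2 LOAD | counter=11 r=(7,11) succ=(3,3) retry=(0,1)
16 | W2 CAS | counter=12 r=(7,11) succ=(3,4) retry=(0,1)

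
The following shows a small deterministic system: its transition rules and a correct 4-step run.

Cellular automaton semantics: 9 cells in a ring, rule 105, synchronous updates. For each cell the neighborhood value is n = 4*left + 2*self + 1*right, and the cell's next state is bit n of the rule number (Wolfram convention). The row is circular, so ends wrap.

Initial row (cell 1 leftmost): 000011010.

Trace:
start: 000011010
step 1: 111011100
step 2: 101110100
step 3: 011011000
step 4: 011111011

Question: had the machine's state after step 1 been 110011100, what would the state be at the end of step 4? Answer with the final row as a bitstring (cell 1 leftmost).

110100010

state after step 1 := 110011100
step 2: 110010100
step 3: 110001000
step 4: 110100010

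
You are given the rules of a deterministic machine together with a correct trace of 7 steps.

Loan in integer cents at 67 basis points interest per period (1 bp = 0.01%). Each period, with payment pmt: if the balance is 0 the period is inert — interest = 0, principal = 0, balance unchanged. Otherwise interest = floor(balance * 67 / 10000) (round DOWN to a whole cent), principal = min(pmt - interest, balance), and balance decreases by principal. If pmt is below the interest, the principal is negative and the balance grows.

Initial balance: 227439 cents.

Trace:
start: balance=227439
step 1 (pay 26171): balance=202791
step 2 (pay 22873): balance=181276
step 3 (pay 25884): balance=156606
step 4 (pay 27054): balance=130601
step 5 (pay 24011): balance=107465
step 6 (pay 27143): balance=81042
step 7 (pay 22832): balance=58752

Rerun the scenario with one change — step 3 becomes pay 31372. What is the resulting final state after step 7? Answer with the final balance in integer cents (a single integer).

(re-executing from step 3 with the substitution; state before step 3: balance=181276)
step 3 (pay 31372): balance=151118
step 4 (pay 27054): balance=125076
step 5 (pay 24011): balance=101903
step 6 (pay 27143): balance=75442
step 7 (pay 22832): balance=53115

53115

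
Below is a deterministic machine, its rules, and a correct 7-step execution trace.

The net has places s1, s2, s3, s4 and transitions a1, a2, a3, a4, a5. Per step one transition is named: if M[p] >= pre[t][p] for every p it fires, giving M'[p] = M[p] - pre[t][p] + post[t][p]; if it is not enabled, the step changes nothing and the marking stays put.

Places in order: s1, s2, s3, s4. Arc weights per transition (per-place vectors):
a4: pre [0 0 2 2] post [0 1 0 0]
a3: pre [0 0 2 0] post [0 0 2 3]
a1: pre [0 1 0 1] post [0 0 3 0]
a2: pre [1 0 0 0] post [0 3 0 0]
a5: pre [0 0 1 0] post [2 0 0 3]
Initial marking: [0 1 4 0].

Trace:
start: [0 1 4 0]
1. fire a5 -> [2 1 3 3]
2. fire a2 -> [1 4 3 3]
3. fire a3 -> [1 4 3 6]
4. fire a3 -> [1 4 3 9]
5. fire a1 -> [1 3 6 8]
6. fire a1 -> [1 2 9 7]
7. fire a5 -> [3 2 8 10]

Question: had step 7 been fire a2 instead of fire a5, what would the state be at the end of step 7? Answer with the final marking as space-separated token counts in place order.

0 5 9 7

(re-executing from step 7 with the substitution; state before step 7: [1 2 9 7])
7. fire a2 -> [0 5 9 7]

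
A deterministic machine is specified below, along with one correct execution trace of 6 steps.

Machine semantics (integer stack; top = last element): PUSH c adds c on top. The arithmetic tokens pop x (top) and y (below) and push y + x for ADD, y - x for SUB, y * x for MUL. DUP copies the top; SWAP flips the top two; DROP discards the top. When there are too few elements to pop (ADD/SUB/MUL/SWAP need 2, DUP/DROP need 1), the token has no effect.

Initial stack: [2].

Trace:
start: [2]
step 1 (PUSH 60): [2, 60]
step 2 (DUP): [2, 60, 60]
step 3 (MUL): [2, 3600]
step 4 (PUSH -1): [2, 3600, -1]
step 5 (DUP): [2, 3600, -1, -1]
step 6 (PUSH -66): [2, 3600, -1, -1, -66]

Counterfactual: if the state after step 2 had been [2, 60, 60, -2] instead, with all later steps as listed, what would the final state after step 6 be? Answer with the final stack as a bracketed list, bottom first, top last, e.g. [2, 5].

[2, 60, -120, -1, -1, -66]

state after step 2 := [2, 60, 60, -2]
step 3 (MUL): [2, 60, -120]
step 4 (PUSH -1): [2, 60, -120, -1]
step 5 (DUP): [2, 60, -120, -1, -1]
step 6 (PUSH -66): [2, 60, -120, -1, -1, -66]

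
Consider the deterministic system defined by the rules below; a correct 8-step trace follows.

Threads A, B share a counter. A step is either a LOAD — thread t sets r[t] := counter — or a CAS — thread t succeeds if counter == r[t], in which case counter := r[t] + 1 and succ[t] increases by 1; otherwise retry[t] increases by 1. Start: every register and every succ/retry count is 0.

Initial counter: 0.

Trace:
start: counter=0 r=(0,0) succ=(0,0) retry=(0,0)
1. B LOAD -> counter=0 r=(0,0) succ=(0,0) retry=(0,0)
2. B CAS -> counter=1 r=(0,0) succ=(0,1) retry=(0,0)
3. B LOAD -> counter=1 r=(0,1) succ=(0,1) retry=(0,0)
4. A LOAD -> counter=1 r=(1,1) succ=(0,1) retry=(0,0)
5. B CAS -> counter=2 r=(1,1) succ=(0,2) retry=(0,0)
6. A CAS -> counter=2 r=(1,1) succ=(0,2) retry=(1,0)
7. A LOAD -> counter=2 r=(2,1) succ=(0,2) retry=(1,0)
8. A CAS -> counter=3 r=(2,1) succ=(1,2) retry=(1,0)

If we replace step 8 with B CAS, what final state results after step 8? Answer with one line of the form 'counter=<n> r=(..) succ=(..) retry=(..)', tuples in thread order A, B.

counter=2 r=(2,1) succ=(0,2) retry=(1,1)

(re-executing from step 8 with the substitution; state before step 8: counter=2 r=(2,1) succ=(0,2) retry=(1,0))
8. B CAS -> counter=2 r=(2,1) succ=(0,2) retry=(1,1)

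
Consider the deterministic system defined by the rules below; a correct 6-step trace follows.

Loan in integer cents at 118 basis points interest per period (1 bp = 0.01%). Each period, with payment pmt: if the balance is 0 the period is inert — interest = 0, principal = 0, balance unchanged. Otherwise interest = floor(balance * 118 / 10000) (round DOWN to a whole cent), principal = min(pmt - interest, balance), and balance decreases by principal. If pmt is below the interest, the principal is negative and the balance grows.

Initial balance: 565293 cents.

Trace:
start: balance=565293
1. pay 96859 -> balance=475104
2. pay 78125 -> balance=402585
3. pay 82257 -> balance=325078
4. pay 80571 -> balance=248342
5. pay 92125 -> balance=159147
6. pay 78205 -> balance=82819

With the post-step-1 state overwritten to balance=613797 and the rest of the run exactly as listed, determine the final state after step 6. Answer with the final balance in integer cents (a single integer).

229891

state after step 1 := balance=613797
2. pay 78125 -> balance=542914
3. pay 82257 -> balance=467063
4. pay 80571 -> balance=392003
5. pay 92125 -> balance=304503
6. pay 78205 -> balance=229891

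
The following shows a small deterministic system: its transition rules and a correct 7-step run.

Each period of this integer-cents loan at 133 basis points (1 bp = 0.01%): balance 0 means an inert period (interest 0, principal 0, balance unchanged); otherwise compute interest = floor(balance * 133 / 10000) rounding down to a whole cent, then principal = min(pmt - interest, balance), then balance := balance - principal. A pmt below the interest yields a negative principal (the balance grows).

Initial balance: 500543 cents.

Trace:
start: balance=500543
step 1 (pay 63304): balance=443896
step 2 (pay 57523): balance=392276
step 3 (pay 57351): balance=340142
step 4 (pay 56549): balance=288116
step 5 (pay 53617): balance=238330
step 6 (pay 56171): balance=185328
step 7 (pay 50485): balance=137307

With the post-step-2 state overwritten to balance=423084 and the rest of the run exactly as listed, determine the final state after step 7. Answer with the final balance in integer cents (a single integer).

170221

state after step 2 := balance=423084
step 3 (pay 57351): balance=371360
step 4 (pay 56549): balance=319750
step 5 (pay 53617): balance=270385
step 6 (pay 56171): balance=217810
step 7 (pay 50485): balance=170221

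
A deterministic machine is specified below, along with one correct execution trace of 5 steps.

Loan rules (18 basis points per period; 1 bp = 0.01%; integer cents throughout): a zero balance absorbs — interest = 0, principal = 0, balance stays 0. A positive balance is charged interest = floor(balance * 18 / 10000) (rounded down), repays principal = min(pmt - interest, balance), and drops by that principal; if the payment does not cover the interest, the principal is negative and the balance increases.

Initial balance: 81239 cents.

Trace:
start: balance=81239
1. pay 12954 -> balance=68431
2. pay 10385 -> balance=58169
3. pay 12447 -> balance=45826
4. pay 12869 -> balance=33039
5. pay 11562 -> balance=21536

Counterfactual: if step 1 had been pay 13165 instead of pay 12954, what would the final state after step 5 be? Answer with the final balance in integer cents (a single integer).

21324

(re-executing from step 1 with the substitution; state before step 1: balance=81239)
1. pay 13165 -> balance=68220
2. pay 10385 -> balance=57957
3. pay 12447 -> balance=45614
4. pay 12869 -> balance=32827
5. pay 11562 -> balance=21324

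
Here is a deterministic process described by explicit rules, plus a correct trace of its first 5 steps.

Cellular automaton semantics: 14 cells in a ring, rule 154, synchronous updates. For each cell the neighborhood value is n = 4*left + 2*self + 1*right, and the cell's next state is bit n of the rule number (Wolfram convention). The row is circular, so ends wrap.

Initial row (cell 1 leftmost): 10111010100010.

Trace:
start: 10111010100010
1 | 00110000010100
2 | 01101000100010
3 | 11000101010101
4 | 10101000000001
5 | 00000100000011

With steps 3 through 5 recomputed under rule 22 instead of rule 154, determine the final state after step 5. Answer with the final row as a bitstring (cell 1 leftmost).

(re-executing steps 3..5 under rule 22; state before step 3: 01101000100010)
3 | 10001101110111
4 | 01010000000000
5 | 11011000000000

11011000000000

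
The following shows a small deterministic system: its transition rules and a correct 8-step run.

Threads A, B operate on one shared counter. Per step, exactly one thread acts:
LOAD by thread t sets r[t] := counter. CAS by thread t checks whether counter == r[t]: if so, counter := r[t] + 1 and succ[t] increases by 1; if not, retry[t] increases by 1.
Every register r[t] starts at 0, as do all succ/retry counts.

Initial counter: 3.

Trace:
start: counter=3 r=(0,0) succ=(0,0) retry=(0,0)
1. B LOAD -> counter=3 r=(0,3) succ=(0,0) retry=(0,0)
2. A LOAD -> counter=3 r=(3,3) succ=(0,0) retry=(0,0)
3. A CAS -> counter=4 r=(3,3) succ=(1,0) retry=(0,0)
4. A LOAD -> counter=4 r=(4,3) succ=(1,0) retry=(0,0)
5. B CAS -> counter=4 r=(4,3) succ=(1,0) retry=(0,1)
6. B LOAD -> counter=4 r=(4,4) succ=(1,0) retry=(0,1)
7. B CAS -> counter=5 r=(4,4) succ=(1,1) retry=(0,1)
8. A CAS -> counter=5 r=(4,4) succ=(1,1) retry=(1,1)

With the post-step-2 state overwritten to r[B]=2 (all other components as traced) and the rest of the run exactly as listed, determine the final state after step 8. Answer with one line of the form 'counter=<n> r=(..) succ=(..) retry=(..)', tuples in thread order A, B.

counter=5 r=(4,4) succ=(1,1) retry=(1,1)

state after step 2 := counter=3 r=(3,2) succ=(0,0) retry=(0,0)
3. A CAS -> counter=4 r=(3,2) succ=(1,0) retry=(0,0)
4. A LOAD -> counter=4 r=(4,2) succ=(1,0) retry=(0,0)
5. B CAS -> counter=4 r=(4,2) succ=(1,0) retry=(0,1)
6. B LOAD -> counter=4 r=(4,4) succ=(1,0) retry=(0,1)
7. B CAS -> counter=5 r=(4,4) succ=(1,1) retry=(0,1)
8. A CAS -> counter=5 r=(4,4) succ=(1,1) retry=(1,1)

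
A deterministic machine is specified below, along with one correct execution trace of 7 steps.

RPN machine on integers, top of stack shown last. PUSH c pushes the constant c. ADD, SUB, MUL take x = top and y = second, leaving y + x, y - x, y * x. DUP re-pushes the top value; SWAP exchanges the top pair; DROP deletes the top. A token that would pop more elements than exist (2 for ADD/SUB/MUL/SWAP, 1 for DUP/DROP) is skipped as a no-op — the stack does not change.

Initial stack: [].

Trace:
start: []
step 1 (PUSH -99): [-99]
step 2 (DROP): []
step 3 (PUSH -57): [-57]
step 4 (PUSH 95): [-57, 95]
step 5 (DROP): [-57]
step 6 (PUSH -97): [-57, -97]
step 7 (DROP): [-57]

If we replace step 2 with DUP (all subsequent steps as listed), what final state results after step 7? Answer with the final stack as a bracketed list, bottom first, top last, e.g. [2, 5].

[-99, -99, -57]

(re-executing from step 2 with the substitution; state before step 2: [-99])
step 2 (DUP): [-99, -99]
step 3 (PUSH -57): [-99, -99, -57]
step 4 (PUSH 95): [-99, -99, -57, 95]
step 5 (DROP): [-99, -99, -57]
step 6 (PUSH -97): [-99, -99, -57, -97]
step 7 (DROP): [-99, -99, -57]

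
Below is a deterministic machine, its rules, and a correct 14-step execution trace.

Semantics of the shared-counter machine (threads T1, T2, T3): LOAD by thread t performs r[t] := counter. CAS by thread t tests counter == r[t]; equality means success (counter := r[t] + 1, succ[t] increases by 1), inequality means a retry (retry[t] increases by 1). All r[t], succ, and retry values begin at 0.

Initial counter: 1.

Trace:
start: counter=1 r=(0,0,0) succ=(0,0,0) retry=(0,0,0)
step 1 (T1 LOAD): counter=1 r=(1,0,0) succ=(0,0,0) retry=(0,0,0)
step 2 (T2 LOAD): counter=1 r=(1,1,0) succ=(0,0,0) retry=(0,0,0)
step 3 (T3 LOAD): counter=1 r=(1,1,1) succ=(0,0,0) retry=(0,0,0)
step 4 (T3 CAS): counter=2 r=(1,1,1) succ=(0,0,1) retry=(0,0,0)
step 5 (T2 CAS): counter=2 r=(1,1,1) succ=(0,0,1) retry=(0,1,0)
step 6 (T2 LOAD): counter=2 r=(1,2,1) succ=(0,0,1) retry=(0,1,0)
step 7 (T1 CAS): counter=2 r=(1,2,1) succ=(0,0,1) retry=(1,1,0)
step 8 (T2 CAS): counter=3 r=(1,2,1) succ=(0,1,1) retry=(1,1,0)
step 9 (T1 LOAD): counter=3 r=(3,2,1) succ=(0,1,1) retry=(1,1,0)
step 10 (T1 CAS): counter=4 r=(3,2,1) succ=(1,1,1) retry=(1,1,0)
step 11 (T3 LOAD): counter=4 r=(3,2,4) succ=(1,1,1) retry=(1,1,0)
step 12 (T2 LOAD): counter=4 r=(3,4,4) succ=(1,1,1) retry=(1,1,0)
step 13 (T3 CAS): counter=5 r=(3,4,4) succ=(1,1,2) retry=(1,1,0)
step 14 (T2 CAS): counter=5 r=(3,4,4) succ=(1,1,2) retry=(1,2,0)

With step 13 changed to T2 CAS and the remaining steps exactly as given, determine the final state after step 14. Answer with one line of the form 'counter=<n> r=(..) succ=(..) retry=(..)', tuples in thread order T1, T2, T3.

(re-executing from step 13 with the substitution; state before step 13: counter=4 r=(3,4,4) succ=(1,1,1) retry=(1,1,0))
step 13 (T2 CAS): counter=5 r=(3,4,4) succ=(1,2,1) retry=(1,1,0)
step 14 (T2 CAS): counter=5 r=(3,4,4) succ=(1,2,1) retry=(1,2,0)

counter=5 r=(3,4,4) succ=(1,2,1) retry=(1,2,0)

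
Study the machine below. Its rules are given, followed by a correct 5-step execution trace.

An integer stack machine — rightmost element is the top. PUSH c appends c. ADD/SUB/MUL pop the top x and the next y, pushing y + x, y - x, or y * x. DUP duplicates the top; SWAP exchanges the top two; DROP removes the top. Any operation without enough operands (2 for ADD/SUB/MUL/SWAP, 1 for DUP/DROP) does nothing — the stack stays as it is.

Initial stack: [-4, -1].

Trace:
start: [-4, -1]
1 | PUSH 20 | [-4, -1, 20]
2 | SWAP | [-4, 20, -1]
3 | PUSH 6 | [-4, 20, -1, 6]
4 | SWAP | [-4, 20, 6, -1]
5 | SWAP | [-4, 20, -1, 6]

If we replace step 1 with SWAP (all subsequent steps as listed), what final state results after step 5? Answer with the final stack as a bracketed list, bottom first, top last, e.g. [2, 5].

[-4, -1, 6]

(re-executing from step 1 with the substitution; state before step 1: [-4, -1])
1 | SWAP | [-1, -4]
2 | SWAP | [-4, -1]
3 | PUSH 6 | [-4, -1, 6]
4 | SWAP | [-4, 6, -1]
5 | SWAP | [-4, -1, 6]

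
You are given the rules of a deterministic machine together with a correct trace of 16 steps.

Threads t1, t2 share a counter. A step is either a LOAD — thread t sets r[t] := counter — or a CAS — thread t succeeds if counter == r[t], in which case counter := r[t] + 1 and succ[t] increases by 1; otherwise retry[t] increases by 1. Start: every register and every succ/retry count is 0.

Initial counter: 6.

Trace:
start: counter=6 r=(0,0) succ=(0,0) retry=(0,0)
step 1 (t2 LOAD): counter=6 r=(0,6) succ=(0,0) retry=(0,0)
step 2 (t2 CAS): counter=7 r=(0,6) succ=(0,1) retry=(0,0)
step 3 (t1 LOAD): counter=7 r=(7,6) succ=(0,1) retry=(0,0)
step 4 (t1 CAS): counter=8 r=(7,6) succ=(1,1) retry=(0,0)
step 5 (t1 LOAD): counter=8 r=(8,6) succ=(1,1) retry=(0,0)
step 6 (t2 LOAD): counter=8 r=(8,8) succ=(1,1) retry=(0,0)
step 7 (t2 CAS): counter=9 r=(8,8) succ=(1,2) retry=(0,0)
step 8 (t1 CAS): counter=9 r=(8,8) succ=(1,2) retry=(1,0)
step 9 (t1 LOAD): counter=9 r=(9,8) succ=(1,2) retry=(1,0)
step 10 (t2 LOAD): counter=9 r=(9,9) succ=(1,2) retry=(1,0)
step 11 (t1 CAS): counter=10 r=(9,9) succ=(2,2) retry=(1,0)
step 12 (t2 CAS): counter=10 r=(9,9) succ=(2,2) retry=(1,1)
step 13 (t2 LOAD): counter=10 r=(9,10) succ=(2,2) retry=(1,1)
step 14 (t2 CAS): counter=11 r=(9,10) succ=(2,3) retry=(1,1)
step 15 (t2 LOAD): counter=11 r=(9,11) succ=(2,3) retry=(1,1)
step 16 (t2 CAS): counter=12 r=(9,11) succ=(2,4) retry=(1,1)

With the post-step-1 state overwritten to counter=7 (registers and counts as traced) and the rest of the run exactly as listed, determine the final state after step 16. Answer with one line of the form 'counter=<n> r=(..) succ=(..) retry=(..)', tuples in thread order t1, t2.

state after step 1 := counter=7 r=(0,6) succ=(0,0) retry=(0,0)
step 2 (t2 CAS): counter=7 r=(0,6) succ=(0,0) retry=(0,1)
step 3 (t1 LOAD): counter=7 r=(7,6) succ=(0,0) retry=(0,1)
step 4 (t1 CAS): counter=8 r=(7,6) succ=(1,0) retry=(0,1)
step 5 (t1 LOAD): counter=8 r=(8,6) succ=(1,0) retry=(0,1)
step 6 (t2 LOAD): counter=8 r=(8,8) succ=(1,0) retry=(0,1)
step 7 (t2 CAS): counter=9 r=(8,8) succ=(1,1) retry=(0,1)
step 8 (t1 CAS): counter=9 r=(8,8) succ=(1,1) retry=(1,1)
step 9 (t1 LOAD): counter=9 r=(9,8) succ=(1,1) retry=(1,1)
step 10 (t2 LOAD): counter=9 r=(9,9) succ=(1,1) retry=(1,1)
step 11 (t1 CAS): counter=10 r=(9,9) succ=(2,1) retry=(1,1)
step 12 (t2 CAS): counter=10 r=(9,9) succ=(2,1) retry=(1,2)
step 13 (t2 LOAD): counter=10 r=(9,10) succ=(2,1) retry=(1,2)
step 14 (t2 CAS): counter=11 r=(9,10) succ=(2,2) retry=(1,2)
step 15 (t2 LOAD): counter=11 r=(9,11) succ=(2,2) retry=(1,2)
step 16 (t2 CAS): counter=12 r=(9,11) succ=(2,3) retry=(1,2)

counter=12 r=(9,11) succ=(2,3) retry=(1,2)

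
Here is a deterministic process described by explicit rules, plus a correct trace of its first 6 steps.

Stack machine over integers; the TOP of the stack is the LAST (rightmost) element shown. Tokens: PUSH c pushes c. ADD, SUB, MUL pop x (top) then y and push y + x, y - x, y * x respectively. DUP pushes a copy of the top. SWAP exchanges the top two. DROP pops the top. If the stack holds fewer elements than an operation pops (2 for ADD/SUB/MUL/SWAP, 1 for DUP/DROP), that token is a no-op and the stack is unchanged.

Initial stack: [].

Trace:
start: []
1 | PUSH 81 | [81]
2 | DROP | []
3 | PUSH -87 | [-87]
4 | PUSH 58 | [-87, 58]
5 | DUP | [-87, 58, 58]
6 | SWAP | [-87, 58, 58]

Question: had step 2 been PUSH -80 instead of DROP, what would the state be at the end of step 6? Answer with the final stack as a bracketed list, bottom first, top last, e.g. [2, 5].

(re-executing from step 2 with the substitution; state before step 2: [81])
2 | PUSH -80 | [81, -80]
3 | PUSH -87 | [81, -80, -87]
4 | PUSH 58 | [81, -80, -87, 58]
5 | DUP | [81, -80, -87, 58, 58]
6 | SWAP | [81, -80, -87, 58, 58]

[81, -80, -87, 58, 58]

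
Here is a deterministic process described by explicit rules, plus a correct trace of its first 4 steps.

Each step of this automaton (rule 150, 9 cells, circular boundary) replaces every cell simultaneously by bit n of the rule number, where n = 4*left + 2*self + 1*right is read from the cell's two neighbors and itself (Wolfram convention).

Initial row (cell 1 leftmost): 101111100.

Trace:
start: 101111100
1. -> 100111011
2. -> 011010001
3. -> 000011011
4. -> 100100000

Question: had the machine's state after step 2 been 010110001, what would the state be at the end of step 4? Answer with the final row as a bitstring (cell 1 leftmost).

state after step 2 := 010110001
3. -> 010001011
4. -> 011011000

011011000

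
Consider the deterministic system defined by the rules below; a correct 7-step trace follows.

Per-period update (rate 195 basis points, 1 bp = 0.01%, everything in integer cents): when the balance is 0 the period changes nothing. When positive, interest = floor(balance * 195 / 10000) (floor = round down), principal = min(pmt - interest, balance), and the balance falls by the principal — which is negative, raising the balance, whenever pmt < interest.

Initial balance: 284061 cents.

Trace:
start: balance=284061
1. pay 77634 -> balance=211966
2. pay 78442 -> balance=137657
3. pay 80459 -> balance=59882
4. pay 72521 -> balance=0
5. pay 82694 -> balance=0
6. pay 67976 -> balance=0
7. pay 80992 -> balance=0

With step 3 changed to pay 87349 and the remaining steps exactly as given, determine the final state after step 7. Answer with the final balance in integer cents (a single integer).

(re-executing from step 3 with the substitution; state before step 3: balance=137657)
3. pay 87349 -> balance=52992
4. pay 72521 -> balance=0
5. pay 82694 -> balance=0
6. pay 67976 -> balance=0
7. pay 80992 -> balance=0

0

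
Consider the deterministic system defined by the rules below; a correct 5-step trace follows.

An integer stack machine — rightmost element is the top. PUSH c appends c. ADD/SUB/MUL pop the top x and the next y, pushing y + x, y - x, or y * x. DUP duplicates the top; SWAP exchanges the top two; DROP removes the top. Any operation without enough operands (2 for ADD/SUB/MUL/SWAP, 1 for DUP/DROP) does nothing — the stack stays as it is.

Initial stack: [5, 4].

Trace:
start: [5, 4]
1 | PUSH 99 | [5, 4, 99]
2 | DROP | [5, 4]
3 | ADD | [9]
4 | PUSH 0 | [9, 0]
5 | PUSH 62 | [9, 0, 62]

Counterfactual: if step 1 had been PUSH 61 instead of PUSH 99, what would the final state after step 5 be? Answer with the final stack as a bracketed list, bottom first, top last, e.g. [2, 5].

[9, 0, 62]

(re-executing from step 1 with the substitution; state before step 1: [5, 4])
1 | PUSH 61 | [5, 4, 61]
2 | DROP | [5, 4]
3 | ADD | [9]
4 | PUSH 0 | [9, 0]
5 | PUSH 62 | [9, 0, 62]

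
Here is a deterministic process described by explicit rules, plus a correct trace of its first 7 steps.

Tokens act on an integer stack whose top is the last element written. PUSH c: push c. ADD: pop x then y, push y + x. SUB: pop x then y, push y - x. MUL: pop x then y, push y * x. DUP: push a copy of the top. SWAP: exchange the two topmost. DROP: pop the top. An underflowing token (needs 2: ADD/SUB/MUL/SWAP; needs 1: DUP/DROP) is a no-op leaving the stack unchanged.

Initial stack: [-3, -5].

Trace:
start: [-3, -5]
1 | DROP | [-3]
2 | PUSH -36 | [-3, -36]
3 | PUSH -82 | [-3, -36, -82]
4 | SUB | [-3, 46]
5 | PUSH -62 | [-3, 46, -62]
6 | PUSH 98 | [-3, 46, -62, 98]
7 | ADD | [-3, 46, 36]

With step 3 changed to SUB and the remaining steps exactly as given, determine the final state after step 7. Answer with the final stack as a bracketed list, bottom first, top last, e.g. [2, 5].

(re-executing from step 3 with the substitution; state before step 3: [-3, -36])
3 | SUB | [33]
4 | SUB | [33]
5 | PUSH -62 | [33, -62]
6 | PUSH 98 | [33, -62, 98]
7 | ADD | [33, 36]

[33, 36]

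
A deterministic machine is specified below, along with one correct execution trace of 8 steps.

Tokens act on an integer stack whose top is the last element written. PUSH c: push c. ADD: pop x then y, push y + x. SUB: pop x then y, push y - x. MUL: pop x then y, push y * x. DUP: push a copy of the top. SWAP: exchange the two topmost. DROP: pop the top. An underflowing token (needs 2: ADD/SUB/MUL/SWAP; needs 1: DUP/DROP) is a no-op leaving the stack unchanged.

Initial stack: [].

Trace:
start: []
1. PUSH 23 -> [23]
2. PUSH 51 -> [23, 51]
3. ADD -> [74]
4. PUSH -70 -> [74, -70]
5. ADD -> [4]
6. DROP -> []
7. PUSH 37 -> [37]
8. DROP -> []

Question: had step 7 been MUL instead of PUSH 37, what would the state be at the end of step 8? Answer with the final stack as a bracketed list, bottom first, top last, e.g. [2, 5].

[]

(re-executing from step 7 with the substitution; state before step 7: [])
7. MUL -> []
8. DROP -> []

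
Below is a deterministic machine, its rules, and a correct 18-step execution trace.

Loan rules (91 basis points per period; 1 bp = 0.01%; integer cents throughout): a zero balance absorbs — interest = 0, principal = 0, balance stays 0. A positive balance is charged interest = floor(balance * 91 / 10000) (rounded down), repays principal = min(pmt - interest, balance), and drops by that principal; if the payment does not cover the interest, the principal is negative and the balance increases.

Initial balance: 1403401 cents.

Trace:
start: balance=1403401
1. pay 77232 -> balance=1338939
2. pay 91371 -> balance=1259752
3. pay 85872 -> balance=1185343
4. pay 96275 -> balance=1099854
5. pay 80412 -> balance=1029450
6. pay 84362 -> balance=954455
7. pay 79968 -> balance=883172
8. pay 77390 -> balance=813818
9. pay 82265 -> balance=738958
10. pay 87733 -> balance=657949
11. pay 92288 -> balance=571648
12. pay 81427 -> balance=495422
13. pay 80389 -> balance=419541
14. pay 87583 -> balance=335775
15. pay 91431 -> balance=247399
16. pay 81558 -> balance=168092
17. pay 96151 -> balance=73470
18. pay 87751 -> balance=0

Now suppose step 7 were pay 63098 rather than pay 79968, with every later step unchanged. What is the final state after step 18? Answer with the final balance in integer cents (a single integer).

5026

(re-executing from step 7 with the substitution; state before step 7: balance=954455)
7. pay 63098 -> balance=900042
8. pay 77390 -> balance=830842
9. pay 82265 -> balance=756137
10. pay 87733 -> balance=675284
11. pay 92288 -> balance=589141
12. pay 81427 -> balance=513075
13. pay 80389 -> balance=437354
14. pay 87583 -> balance=353750
15. pay 91431 -> balance=265538
16. pay 81558 -> balance=186396
17. pay 96151 -> balance=91941
18. pay 87751 -> balance=5026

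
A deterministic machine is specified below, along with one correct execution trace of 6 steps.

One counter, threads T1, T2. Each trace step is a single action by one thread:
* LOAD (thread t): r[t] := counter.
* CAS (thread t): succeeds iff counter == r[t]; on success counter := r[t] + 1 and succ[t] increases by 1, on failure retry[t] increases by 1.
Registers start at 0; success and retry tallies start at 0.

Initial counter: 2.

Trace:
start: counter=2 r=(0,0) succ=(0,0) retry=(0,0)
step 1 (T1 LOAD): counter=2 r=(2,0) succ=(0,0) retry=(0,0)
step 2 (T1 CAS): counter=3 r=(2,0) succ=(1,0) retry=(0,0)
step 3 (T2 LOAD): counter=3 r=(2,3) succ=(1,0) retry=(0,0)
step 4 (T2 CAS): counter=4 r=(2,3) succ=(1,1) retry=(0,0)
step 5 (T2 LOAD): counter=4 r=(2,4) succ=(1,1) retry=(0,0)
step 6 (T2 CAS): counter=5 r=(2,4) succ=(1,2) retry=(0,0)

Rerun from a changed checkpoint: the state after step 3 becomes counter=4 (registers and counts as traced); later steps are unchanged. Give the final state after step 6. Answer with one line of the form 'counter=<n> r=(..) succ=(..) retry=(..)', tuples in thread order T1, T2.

counter=5 r=(2,4) succ=(1,1) retry=(0,1)

state after step 3 := counter=4 r=(2,3) succ=(1,0) retry=(0,0)
step 4 (T2 CAS): counter=4 r=(2,3) succ=(1,0) retry=(0,1)
step 5 (T2 LOAD): counter=4 r=(2,4) succ=(1,0) retry=(0,1)
step 6 (T2 CAS): counter=5 r=(2,4) succ=(1,1) retry=(0,1)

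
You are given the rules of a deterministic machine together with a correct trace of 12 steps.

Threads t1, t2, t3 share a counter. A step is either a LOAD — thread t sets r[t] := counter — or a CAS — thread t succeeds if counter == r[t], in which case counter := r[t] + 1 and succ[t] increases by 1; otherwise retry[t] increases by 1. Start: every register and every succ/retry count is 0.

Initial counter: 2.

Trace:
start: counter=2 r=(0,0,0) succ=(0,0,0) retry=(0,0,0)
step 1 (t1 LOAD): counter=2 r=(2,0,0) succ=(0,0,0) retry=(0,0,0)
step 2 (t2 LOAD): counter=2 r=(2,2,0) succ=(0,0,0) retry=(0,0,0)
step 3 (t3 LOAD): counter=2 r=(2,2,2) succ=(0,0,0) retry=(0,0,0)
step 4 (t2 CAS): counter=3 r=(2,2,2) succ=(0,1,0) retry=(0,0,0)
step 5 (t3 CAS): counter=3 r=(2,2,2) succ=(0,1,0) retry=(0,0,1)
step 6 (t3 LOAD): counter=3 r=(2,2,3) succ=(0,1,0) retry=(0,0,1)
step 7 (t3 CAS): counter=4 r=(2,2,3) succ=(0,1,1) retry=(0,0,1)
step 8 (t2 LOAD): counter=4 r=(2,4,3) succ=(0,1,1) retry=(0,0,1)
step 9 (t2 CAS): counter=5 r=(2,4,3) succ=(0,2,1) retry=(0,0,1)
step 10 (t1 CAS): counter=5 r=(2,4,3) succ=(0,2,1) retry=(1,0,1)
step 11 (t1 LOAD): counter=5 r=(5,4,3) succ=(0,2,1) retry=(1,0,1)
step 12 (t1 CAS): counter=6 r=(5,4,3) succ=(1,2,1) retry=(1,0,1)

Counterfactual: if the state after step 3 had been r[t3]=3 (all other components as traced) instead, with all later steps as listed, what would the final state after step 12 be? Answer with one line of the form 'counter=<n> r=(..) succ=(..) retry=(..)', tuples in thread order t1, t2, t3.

state after step 3 := counter=2 r=(2,2,3) succ=(0,0,0) retry=(0,0,0)
step 4 (t2 CAS): counter=3 r=(2,2,3) succ=(0,1,0) retry=(0,0,0)
step 5 (t3 CAS): counter=4 r=(2,2,3) succ=(0,1,1) retry=(0,0,0)
step 6 (t3 LOAD): counter=4 r=(2,2,4) succ=(0,1,1) retry=(0,0,0)
step 7 (t3 CAS): counter=5 r=(2,2,4) succ=(0,1,2) retry=(0,0,0)
step 8 (t2 LOAD): counter=5 r=(2,5,4) succ=(0,1,2) retry=(0,0,0)
step 9 (t2 CAS): counter=6 r=(2,5,4) succ=(0,2,2) retry=(0,0,0)
step 10 (t1 CAS): counter=6 r=(2,5,4) succ=(0,2,2) retry=(1,0,0)
step 11 (t1 LOAD): counter=6 r=(6,5,4) succ=(0,2,2) retry=(1,0,0)
step 12 (t1 CAS): counter=7 r=(6,5,4) succ=(1,2,2) retry=(1,0,0)

counter=7 r=(6,5,4) succ=(1,2,2) retry=(1,0,0)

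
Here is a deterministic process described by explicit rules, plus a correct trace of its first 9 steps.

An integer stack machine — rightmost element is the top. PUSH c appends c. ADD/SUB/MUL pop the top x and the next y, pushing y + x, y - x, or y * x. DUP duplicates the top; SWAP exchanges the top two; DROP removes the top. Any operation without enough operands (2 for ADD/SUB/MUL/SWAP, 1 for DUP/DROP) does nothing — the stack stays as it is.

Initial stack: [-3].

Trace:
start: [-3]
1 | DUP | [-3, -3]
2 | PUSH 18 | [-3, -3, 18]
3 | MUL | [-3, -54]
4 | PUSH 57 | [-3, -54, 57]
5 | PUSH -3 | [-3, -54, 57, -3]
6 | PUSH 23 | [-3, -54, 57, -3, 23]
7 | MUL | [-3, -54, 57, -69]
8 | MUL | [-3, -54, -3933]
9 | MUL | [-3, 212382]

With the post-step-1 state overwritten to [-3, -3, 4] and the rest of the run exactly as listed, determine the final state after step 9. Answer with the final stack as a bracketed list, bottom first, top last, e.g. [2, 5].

state after step 1 := [-3, -3, 4]
2 | PUSH 18 | [-3, -3, 4, 18]
3 | MUL | [-3, -3, 72]
4 | PUSH 57 | [-3, -3, 72, 57]
5 | PUSH -3 | [-3, -3, 72, 57, -3]
6 | PUSH 23 | [-3, -3, 72, 57, -3, 23]
7 | MUL | [-3, -3, 72, 57, -69]
8 | MUL | [-3, -3, 72, -3933]
9 | MUL | [-3, -3, -283176]

[-3, -3, -283176]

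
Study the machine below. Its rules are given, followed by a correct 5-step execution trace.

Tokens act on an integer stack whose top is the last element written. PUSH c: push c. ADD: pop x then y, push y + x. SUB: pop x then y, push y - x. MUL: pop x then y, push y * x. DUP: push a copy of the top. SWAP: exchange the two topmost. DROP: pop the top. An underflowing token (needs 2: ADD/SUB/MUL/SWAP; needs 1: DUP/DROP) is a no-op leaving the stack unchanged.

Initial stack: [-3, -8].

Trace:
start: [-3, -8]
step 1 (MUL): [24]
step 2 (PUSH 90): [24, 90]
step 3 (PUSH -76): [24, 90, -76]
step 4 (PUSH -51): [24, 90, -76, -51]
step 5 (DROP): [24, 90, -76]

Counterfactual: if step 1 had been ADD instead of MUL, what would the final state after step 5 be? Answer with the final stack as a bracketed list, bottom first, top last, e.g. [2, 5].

[-11, 90, -76]

(re-executing from step 1 with the substitution; state before step 1: [-3, -8])
step 1 (ADD): [-11]
step 2 (PUSH 90): [-11, 90]
step 3 (PUSH -76): [-11, 90, -76]
step 4 (PUSH -51): [-11, 90, -76, -51]
step 5 (DROP): [-11, 90, -76]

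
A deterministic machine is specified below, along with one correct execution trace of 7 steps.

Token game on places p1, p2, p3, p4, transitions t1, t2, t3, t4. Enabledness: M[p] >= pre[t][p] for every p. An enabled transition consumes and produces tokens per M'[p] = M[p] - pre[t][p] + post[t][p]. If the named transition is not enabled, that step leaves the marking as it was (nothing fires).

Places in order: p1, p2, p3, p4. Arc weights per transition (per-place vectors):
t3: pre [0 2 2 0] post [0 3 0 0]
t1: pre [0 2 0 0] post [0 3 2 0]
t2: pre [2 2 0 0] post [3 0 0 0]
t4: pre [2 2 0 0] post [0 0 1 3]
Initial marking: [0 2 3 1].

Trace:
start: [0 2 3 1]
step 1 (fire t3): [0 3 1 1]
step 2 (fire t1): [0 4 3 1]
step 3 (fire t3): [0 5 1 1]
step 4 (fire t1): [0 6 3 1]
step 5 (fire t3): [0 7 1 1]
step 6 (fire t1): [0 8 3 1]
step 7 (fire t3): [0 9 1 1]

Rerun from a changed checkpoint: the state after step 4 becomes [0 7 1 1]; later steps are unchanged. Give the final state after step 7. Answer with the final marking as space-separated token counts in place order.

state after step 4 := [0 7 1 1]
step 5 (fire t3): [0 7 1 1]
step 6 (fire t1): [0 8 3 1]
step 7 (fire t3): [0 9 1 1]

0 9 1 1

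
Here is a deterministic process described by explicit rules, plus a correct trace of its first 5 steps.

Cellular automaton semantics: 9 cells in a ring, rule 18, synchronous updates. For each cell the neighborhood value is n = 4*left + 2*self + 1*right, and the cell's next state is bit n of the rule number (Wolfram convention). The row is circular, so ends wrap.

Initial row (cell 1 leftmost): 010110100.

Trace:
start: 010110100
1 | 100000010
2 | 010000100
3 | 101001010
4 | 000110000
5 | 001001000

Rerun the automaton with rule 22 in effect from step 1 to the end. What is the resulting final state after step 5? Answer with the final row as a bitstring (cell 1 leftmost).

(re-executing steps 1..5 under rule 22; state before step 1: 010110100)
1 | 110000110
2 | 001001000
3 | 011111100
4 | 100000010
5 | 110000110

110000110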